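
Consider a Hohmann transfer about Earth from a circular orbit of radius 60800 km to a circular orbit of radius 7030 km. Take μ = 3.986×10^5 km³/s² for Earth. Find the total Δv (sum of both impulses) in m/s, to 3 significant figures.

Transfer-ellipse semi-major axis a_t = (r₁ + r₂)/2 = (60800 + 7030)/2 = 33915 km.
Circular speed at r₁: v₁ = √(μ/r₁) = √(3.986×10^5/60800) = 2.5605 km/s.
On the transfer ellipse at r₁, vis-viva equation gives v_a = √[μ(2/r₁ − 1/a_t)] = 1.1657 km/s.
First burn Δv₁ = |v_a − v₁| = 1.395 km/s.
At r₂, v₂ = √(μ/r₂) = 7.5299 km/s.
Transfer-orbit speed at r₂: v_p = √[μ(2/r₂ − 1/a_t)] = 10.082 km/s.
Second burn Δv₂ = |v₂ − v_p| = 2.552 km/s.
Total Δv = Δv₁ + Δv₂ = 3.947 km/s.

Δv = 3950 m/s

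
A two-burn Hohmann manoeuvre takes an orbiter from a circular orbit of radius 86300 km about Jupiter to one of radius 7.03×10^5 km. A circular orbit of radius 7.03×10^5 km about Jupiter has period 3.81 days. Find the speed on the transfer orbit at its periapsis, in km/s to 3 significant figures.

From Kepler's third law T² = 4π²r³/μ at r = 7.03×10^5 km, T = 3.81 days = 3.81 × 86400 s = 3.29184×10^5 s: μ = 4π²r³/T² = 1.26575×10^8 km³/s².
The Hohmann ellipse has a_t = (r₁ + r₂)/2 = 3.9465×10^5 km.
At periapsis, r = 86300 km.
Vis-viva: v = √[μ(2/r − 1/a_t)] = √[1.26575×10^8 × (2/86300 − 1/3.9465×10^5)] = 51.11 km/s.

v = 51.1 km/s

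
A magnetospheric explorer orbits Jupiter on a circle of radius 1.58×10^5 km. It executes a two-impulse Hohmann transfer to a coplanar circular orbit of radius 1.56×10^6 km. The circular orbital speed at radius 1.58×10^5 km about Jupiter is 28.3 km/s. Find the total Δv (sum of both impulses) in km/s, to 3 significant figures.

From the circular-orbit relation v² = μ/r at r = 1.58×10^5 km: μ = v²r = (28.3)² × 1.58×10^5 = 1.26541×10^8 km³/s².
Transfer-ellipse semi-major axis a_t = (r₁ + r₂)/2 = (1.580×10^5 + 1.560×10^6)/2 = 8.590×10^5 km.
At r₁ the circular-orbit speed is v₁ = √(μ/r₁) = 28.300 km/s.
On the transfer ellipse at r₁, v² = μ(2/r − 1/a) gives v_p = √[μ(2/r₁ − 1/a_t)] = 38.137 km/s.
First burn Δv₁ = |v_p − v₁| = 9.837 km/s.
At r₂, v₂ = √(μ/r₂) = 9.0064 km/s.
Transfer-orbit speed at r₂: v_a = √[μ(2/r₂ − 1/a_t)] = 3.8626 km/s.
Second burn Δv₂ = |v₂ − v_a| = 5.144 km/s.
Total Δv = Δv₁ + Δv₂ = 14.98 km/s.

Δv = 15.0 km/s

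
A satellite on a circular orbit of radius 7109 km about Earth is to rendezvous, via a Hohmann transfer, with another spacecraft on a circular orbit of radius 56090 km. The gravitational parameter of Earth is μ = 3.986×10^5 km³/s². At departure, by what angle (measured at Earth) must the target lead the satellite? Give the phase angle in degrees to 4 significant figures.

Transfer-ellipse semi-major axis a_t = (r₁ + r₂)/2 = (7109 + 56090)/2 = 31599.5 km.
The half-period of the transfer ellipse is t = π√(a_t³/μ) = 27951 s.
The target's mean motion on its circular orbit is ω₂ = √(μ/r₂³) = 4.7527×10^-5 rad/s.
Angle swept by the target during transfer: ω₂·t = 1.3284 rad = 76.11°.
The satellite traverses 180° on the transfer ellipse, so the target must lead by 180° − 76.11° = 103.9°.

φ = 103.9°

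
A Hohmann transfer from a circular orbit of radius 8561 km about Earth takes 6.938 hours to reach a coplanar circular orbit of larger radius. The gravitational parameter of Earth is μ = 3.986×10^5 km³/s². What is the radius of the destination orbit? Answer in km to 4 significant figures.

Transfer time t = 6.938 hours = 24976.8 s, and t = π√(a_t³/μ).
So a_t = (μ t²/π²)^(1/3) = (3.986×10^5 × (24976.8)² / π²)^(1/3) = 29316 km.
Since a_t = (r₁ + r₂)/2, r₂ = 2a_t − r₁ = 2×29316 − 8561 = 50071 km.

r₂ = 50070 km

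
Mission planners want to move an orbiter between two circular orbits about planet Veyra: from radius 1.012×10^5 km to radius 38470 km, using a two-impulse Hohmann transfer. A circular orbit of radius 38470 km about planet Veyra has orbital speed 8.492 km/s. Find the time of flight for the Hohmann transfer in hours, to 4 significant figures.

t = 9.669 hours

From the circular-orbit relation v² = μ/r at r = 38470 km: μ = v²r = (8.492)² × 38470 = 2.77423×10^6 km³/s².
The Hohmann ellipse has a_t = (r₁ + r₂)/2 = 69835 km.
Transfer time t = π√(a_t³/μ) = π√((69835)³ / 2.77423×10^6) = 34810 s.
Converting: 34810 s ÷ 3600 s/hour = 9.669 hours.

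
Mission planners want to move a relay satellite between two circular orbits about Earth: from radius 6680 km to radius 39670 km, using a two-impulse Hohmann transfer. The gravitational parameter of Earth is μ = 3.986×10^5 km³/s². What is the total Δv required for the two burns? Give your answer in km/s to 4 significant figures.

The Hohmann ellipse has a_t = (r₁ + r₂)/2 = 23175 km.
At r₁ the circular-orbit speed is v₁ = √(μ/r₁) = 7.7247 km/s.
Transfer-orbit speed at r₁ (vis-viva equation): v_p = √[μ(2/r₁ − 1/a_t)] = 10.107 km/s.
First burn Δv₁ = |v_p − v₁| = 2.382 km/s.
Circular speed at r₂: v₂ = √(μ/r₂) = 3.170 km/s.
Transfer-orbit speed at r₂: v_a = √[μ(2/r₂ − 1/a_t)] = 1.702 km/s.
Second burn Δv₂ = |v₂ − v_a| = 1.468 km/s.
Δv = Δv₁ + Δv₂ = 2.382 + 1.468 = 3.850 km/s.

Δv = 3.850 km/s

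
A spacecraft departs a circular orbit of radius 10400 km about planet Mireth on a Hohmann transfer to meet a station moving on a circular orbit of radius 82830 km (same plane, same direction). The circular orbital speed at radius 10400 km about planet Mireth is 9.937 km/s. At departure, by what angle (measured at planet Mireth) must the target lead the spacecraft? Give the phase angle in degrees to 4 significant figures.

From the circular-orbit relation v² = μ/r at r = 10400 km: μ = v²r = (9.937)² × 10400 = 1.02694×10^6 km³/s².
Transfer-ellipse semi-major axis a_t = (r₁ + r₂)/2 = (10400 + 82830)/2 = 46615 km.
Transfer time t = π√(a_t³/μ) = 31200 s.
Target angular speed ω₂ = √(μ/r₂³) = 4.251×10^-5 rad/s.
Angle swept by the target during transfer: ω₂·t = 1.3263 rad = 75.99°.
The spacecraft traverses 180° on the transfer ellipse, so the target must lead by 180° − 75.99° = 104.0°.

φ = 104.0°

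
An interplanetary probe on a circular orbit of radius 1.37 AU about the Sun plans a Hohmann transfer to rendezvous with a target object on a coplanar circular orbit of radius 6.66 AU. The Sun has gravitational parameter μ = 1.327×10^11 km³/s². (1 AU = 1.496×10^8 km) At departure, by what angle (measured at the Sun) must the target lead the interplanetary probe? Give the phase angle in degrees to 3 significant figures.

φ = 95.7°

In km: r₁ = 1.37 × 1.496×10^8 = 2.04952×10^8 km; r₂ = 6.66 × 1.496×10^8 = 9.96336×10^8 km.
Semi-major axis of the transfer orbit: a_t = (2.04952×10^8 + 9.96336×10^8)/2 = 6.00644×10^8 km.
Transfer time t = π√(a_t³/μ) = 1.26952×10^8 s.
The target's mean motion on its circular orbit is ω₂ = √(μ/r₂³) = 1.15832×10^-8 rad/s.
Angle swept by the target during transfer: ω₂·t = 1.47051 rad = 84.254°.
The interplanetary probe traverses 180° on the transfer ellipse, so the target must lead by 180° − 84.254° = 95.7°.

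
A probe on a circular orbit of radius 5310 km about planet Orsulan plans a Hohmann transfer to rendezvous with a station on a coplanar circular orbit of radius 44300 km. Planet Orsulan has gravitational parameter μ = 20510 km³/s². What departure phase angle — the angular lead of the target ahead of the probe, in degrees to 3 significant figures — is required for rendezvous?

φ = 105°

Transfer-ellipse semi-major axis a_t = (r₁ + r₂)/2 = (5310 + 44300)/2 = 24805 km.
The half-period of the transfer ellipse is t = π√(a_t³/μ) = 85699 s.
The target's mean motion on its circular orbit is ω₂ = √(μ/r₂³) = 1.5360×10^-5 rad/s.
Angle swept by the target during transfer: ω₂·t = 1.3163 rad = 75.42°.
Arrival is 180° from departure on the ellipse, so φ = 180° − 75.42° = 105°.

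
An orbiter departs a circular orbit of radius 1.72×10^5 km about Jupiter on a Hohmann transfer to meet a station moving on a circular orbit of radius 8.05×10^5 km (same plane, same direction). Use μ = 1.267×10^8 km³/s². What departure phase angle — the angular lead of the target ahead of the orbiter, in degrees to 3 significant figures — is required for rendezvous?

φ = 94.9°

Transfer-ellipse semi-major axis a_t = (r₁ + r₂)/2 = (1.720×10^5 + 8.050×10^5)/2 = 4.885×10^5 km.
The half-period of the transfer ellipse is t = π√(a_t³/μ) = 95292 s.
The target's mean motion on its circular orbit is ω₂ = √(μ/r₂³) = 1.5585×10^-5 rad/s.
Angle swept by the target during transfer: ω₂·t = 1.4851 rad = 85.09°.
Arrival is 180° from departure on the ellipse, so φ = 180° − 85.09° = 94.9°.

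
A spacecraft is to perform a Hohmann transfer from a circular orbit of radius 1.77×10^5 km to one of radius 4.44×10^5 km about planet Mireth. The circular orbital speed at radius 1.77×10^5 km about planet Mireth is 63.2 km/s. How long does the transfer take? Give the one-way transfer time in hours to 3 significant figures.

t = 5.68 hours

From the circular-orbit relation v² = μ/r at r = 1.77×10^5 km: μ = v²r = (63.2)² × 1.77×10^5 = 7.06980×10^8 km³/s².
Transfer-ellipse semi-major axis a_t = (r₁ + r₂)/2 = (1.770×10^5 + 4.440×10^5)/2 = 3.105×10^5 km.
By Kepler's third law the transfer-orbit period is T = 2π√(a_t³/μ), so t = T/2 = 20440 s.
Converting: 20440 s ÷ 3600 s/hour = 5.68 hours.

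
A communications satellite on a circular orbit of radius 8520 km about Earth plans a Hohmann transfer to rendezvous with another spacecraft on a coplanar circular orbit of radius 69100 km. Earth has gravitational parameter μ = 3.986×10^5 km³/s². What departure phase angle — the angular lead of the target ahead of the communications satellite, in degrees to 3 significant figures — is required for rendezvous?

φ = 104°

The Hohmann ellipse has a_t = (r₁ + r₂)/2 = 38810 km.
The half-period of the transfer ellipse is t = π√(a_t³/μ) = 38045 s.
The target's mean motion on its circular orbit is ω₂ = √(μ/r₂³) = 3.4758×10^-5 rad/s.
Angle swept by the target during transfer: ω₂·t = 1.3224 rad = 75.77°.
Arrival is 180° from departure on the ellipse, so φ = 180° − 75.77° = 104°.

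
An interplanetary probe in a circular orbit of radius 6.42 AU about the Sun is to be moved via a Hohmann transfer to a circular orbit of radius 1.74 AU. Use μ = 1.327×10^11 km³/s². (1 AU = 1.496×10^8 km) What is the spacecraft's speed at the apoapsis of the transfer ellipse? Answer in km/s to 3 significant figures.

v = 7.68 km/s

In km: r₁ = 6.42 × 1.496×10^8 = 9.60432×10^8 km; r₂ = 1.74 × 1.496×10^8 = 2.60304×10^8 km.
Semi-major axis of the transfer orbit: a_t = (9.60432×10^8 + 2.60304×10^8)/2 = 6.10368×10^8 km.
The apoapsis of the transfer ellipse is at r = 9.60432×10^8 km.
From the vis-viva equation, v = √[μ(2/r − 1/a_t)] = 7.676 km/s.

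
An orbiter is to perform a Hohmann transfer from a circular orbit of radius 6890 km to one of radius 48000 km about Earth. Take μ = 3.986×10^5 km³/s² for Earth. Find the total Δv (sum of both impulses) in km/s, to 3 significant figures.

Transfer-ellipse semi-major axis a_t = (r₁ + r₂)/2 = (6890 + 48000)/2 = 27445 km.
At r₁ the circular-orbit speed is v₁ = √(μ/r₁) = 7.6060 km/s.
On the transfer ellipse at r₁, v² = μ(2/r − 1/a) gives v_p = √[μ(2/r₁ − 1/a_t)] = 10.059 km/s.
First burn Δv₁ = |v_p − v₁| = 2.453 km/s.
At r₂, v₂ = √(μ/r₂) = 2.882 km/s.
Transfer-orbit speed at r₂: v_a = √[μ(2/r₂ − 1/a_t)] = 1.444 km/s.
Second burn Δv₂ = |v₂ − v_a| = 1.438 km/s.
Δv = Δv₁ + Δv₂ = 2.453 + 1.438 = 3.891 km/s.

Δv = 3.89 km/s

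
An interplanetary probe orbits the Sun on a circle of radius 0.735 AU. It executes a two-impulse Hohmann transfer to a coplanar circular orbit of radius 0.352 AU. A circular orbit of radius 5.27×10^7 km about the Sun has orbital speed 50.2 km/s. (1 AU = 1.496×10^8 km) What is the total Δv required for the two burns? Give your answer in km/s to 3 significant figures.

Δv = 15.0 km/s

From the circular-orbit relation v² = μ/r at r = 5.27×10^7 km: μ = v²r = (50.2)² × 5.27×10^7 = 1.32806×10^11 km³/s².
In km: r₁ = 0.735 × 1.496×10^8 = 1.09956×10^8 km; r₂ = 0.352 × 1.496×10^8 = 5.26592×10^7 km.
The Hohmann ellipse has a_t = (r₁ + r₂)/2 = 8.13076×10^7 km.
At r₁ the circular-orbit speed is v₁ = √(μ/r₁) = 34.754 km/s.
On the transfer ellipse at r₁, v² = μ(2/r − 1/a) gives v_a = √[μ(2/r₁ − 1/a_t)] = 27.969 km/s.
First burn Δv₁ = |v_a − v₁| = 6.785 km/s.
At r₂, v₂ = √(μ/r₂) = 50.219 km/s.
Transfer-orbit speed at r₂: v_p = √[μ(2/r₂ − 1/a_t)] = 58.400 km/s.
Second burn Δv₂ = |v₂ − v_p| = 8.181 km/s.
Total Δv = Δv₁ + Δv₂ = 14.97 km/s.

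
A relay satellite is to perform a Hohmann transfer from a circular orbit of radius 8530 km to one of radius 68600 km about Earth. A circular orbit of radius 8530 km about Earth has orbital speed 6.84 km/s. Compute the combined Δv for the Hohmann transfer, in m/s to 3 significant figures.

From the circular-orbit relation v² = μ/r at r = 8530 km: μ = v²r = (6.84)² × 8530 = 3.99081×10^5 km³/s².
Semi-major axis of the transfer orbit: a_t = (8530 + 68600)/2 = 38565 km.
Circular speed at r₁: v₁ = √(μ/r₁) = √(3.99081×10^5/8530) = 6.8400 km/s.
Transfer-orbit speed at r₁ (v² = μ(2/r − 1/a)): v_p = √[μ(2/r₁ − 1/a_t)] = 9.1227 km/s.
First burn Δv₁ = |v_p − v₁| = 2.2827 km/s.
At r₂, v₂ = √(μ/r₂) = 2.41195 km/s.
Transfer-orbit speed at r₂: v_a = √[μ(2/r₂ − 1/a_t)] = 1.13435 km/s.
Second burn Δv₂ = |v₂ − v_a| = 1.2776 km/s.
Δv = Δv₁ + Δv₂ = 2.2827 + 1.2776 = 3.560 km/s.

Δv = 3560 m/s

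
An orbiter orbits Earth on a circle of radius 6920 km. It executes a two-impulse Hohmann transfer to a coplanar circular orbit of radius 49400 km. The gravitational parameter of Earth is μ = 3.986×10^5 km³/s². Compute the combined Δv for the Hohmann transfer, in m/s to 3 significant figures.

Semi-major axis of the transfer orbit: a_t = (6920 + 49400)/2 = 28160 km.
At r₁ the circular-orbit speed is v₁ = √(μ/r₁) = 7.58954 km/s.
On the transfer ellipse at r₁, vis-viva gives v_p = √[μ(2/r₁ − 1/a_t)] = 10.0522 km/s.
First burn Δv₁ = |v_p − v₁| = 2.463 km/s.
At r₂, v₂ = √(μ/r₂) = 2.84057 km/s.
Transfer-orbit speed at r₂: v_a = √[μ(2/r₂ − 1/a_t)] = 1.40813 km/s.
Second burn Δv₂ = |v₂ − v_a| = 1.432 km/s.
Total Δv = Δv₁ + Δv₂ = 3.895 km/s.

Δv = 3900 m/s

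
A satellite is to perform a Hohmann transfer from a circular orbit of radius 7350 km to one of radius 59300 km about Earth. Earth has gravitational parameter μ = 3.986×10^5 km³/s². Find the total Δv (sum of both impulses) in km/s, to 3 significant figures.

Semi-major axis of the transfer orbit: a_t = (7350 + 59300)/2 = 33325 km.
Circular speed at r₁: v₁ = √(μ/r₁) = √(3.986×10^5/7350) = 7.3642 km/s.
Transfer-orbit speed at r₁ (vis-viva equation): v_p = √[μ(2/r₁ − 1/a_t)] = 9.8235 km/s.
First burn Δv₁ = |v_p − v₁| = 2.459 km/s.
At r₂, v₂ = √(μ/r₂) = 2.593 km/s.
Transfer-orbit speed at r₂: v_a = √[μ(2/r₂ − 1/a_t)] = 1.218 km/s.
Second burn Δv₂ = |v₂ − v_a| = 1.375 km/s.
Total Δv = Δv₁ + Δv₂ = 3.834 km/s.

Δv = 3.83 km/s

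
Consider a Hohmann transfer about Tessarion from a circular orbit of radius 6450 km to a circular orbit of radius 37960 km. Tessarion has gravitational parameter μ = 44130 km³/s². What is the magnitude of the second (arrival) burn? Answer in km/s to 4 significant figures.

Δv₂ = 0.4971 km/s

Semi-major axis of the transfer orbit: a_t = (6450 + 37960)/2 = 22205 km.
On the circular orbit at r = 37960 km, v_c = √(μ/r) = 1.0782 km/s.
Transfer-orbit speed at the same r (vis-viva, a = a_t): v_t = √[μ(2/r − 1/a_t)] = 0.58111 km/s.
Δv₂ = |v_t − v_c| = |0.58111 − 1.0782| = 0.4971 km/s.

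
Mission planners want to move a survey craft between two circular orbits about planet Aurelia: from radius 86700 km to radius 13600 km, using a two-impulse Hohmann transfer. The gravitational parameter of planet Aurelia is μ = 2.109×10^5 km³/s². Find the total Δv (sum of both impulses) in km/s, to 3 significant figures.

Semi-major axis of the transfer orbit: a_t = (86700 + 13600)/2 = 50150 km.
At r₁ the circular-orbit speed is v₁ = √(μ/r₁) = 1.55966 km/s.
Transfer-orbit speed at r₁ (v² = μ(2/r − 1/a)): v_a = √[μ(2/r₁ − 1/a_t)] = 0.812200 km/s.
First burn Δv₁ = |v_a − v₁| = 0.74746 km/s.
At r₂, v₂ = √(μ/r₂) = 3.93794 km/s.
Transfer-orbit speed at r₂: v_p = √[μ(2/r₂ − 1/a_t)] = 5.17777 km/s.
Second burn Δv₂ = |v₂ − v_p| = 1.2398 km/s.
Δv = Δv₁ + Δv₂ = 0.74746 + 1.2398 = 1.987 km/s.

Δv = 1.99 km/s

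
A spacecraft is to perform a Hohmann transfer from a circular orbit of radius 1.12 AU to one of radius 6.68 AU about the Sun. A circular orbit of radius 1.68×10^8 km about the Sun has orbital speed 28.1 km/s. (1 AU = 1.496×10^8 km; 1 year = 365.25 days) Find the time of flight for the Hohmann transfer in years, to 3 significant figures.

From the circular-orbit relation v² = μ/r at r = 1.68×10^8 km: μ = v²r = (28.1)² × 1.68×10^8 = 1.32654×10^11 km³/s².
In km: r₁ = 1.12 × 1.496×10^8 = 1.67552×10^8 km; r₂ = 6.68 × 1.496×10^8 = 9.99328×10^8 km.
Transfer-ellipse semi-major axis a_t = (r₁ + r₂)/2 = (1.67552×10^8 + 9.99328×10^8)/2 = 5.8344×10^8 km.
Half the transfer-orbit period gives t = π√(a_t³/μ) = 1.216×10^8 s.
Converting: 1.216×10^8 s ÷ 3.15576×10^7 s/year (365.25 × 86400) = 3.85 years.

t = 3.85 years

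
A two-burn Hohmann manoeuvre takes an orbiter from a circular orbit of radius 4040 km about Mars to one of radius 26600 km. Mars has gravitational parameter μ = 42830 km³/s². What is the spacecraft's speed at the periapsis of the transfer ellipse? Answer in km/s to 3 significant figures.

v = 4.29 km/s

Transfer-ellipse semi-major axis a_t = (r₁ + r₂)/2 = (4040 + 26600)/2 = 15320 km.
At periapsis, r = 4040 km.
Vis-viva: v = √[μ(2/r − 1/a_t)] = √[42830 × (2/4040 − 1/15320)] = 4.290 km/s.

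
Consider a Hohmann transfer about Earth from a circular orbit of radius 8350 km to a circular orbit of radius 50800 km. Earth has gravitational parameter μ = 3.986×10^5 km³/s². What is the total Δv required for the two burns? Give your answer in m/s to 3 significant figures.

Transfer-ellipse semi-major axis a_t = (r₁ + r₂)/2 = (8350 + 50800)/2 = 29575 km.
Circular speed at r₁: v₁ = √(μ/r₁) = √(3.986×10^5/8350) = 6.909 km/s.
Transfer-orbit speed at r₁ (vis-viva): v_p = √[μ(2/r₁ − 1/a_t)] = 9.055 km/s.
First burn Δv₁ = |v_p − v₁| = 2.146 km/s.
Circular speed at r₂: v₂ = √(μ/r₂) = 2.801 km/s.
Transfer-orbit speed at r₂: v_a = √[μ(2/r₂ − 1/a_t)] = 1.488 km/s.
Second burn Δv₂ = |v₂ − v_a| = 1.313 km/s.
Δv = Δv₁ + Δv₂ = 2.146 + 1.313 = 3.459 km/s.

Δv = 3460 m/s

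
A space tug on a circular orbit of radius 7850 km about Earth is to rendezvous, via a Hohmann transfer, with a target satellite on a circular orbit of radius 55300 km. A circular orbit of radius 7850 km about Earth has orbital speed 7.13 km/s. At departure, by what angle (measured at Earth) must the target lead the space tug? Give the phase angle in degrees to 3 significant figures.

φ = 102°

From the circular-orbit relation v² = μ/r at r = 7850 km: μ = v²r = (7.13)² × 7850 = 3.99070×10^5 km³/s².
Transfer-ellipse semi-major axis a_t = (r₁ + r₂)/2 = (7850 + 55300)/2 = 31575 km.
Transfer time t = π√(a_t³/μ) = 27900 s.
The target's mean motion on its circular orbit is ω₂ = √(μ/r₂³) = 4.858×10^-5 rad/s.
Angle swept by the target during transfer: ω₂·t = 1.3554 rad = 77.66°.
The space tug traverses 180° on the transfer ellipse, so the target must lead by 180° − 77.66° = 102°.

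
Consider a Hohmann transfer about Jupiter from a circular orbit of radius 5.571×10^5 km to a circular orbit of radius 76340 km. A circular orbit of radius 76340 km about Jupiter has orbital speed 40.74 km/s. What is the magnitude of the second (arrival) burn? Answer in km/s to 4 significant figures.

From the circular-orbit relation v² = μ/r at r = 76340 km: μ = v²r = (40.74)² × 76340 = 1.26705×10^8 km³/s².
Semi-major axis of the transfer orbit: a_t = (5.571×10^5 + 76340)/2 = 3.1672×10^5 km.
Circular speed at r = 76340 km: v_c = √(μ/r) = 40.74 km/s.
Transfer-orbit speed at the same r (vis-viva, a = a_t): v_t = √[μ(2/r − 1/a_t)] = 54.03 km/s.
Δv₂ = |v_t − v_c| = |54.03 − 40.74| = 13.29 km/s.

Δv₂ = 13.29 km/s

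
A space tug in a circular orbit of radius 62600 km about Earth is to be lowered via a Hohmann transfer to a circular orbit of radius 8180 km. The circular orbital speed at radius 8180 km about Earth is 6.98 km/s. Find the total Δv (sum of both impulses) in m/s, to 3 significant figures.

From the circular-orbit relation v² = μ/r at r = 8180 km: μ = v²r = (6.98)² × 8180 = 3.98533×10^5 km³/s².
Transfer-ellipse semi-major axis a_t = (r₁ + r₂)/2 = (62600 + 8180)/2 = 35390 km.
At r₁ the circular-orbit speed is v₁ = √(μ/r₁) = 2.523 km/s.
Transfer-orbit speed at r₁ (v² = μ(2/r − 1/a)): v_a = √[μ(2/r₁ − 1/a_t)] = 1.213 km/s.
First burn Δv₁ = |v_a − v₁| = 1.310 km/s.
Circular speed at r₂: v₂ = √(μ/r₂) = 6.980 km/s.
Transfer-orbit speed at r₂: v_p = √[μ(2/r₂ − 1/a_t)] = 9.283 km/s.
Second burn Δv₂ = |v₂ − v_p| = 2.303 km/s.
Total Δv = Δv₁ + Δv₂ = 3.613 km/s.

Δv = 3610 m/s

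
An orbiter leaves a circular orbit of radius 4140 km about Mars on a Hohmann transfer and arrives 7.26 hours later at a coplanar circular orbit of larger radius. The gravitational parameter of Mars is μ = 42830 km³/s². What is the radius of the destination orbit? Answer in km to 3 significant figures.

r₂ = 24600 km

Transfer time t = 7.26 hours = 26136 s, and t = π√(a_t³/μ).
So a_t = (μ t²/π²)^(1/3) = (42830 × (26136)² / π²)^(1/3) = 14365 km.
Since a_t = (r₁ + r₂)/2, r₂ = 2a_t − r₁ = 2×14365 − 4140 = 24590 km.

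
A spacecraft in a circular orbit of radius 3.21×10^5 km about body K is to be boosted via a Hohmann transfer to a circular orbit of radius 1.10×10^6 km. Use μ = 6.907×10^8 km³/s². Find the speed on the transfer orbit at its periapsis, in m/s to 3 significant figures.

The Hohmann ellipse has a_t = (r₁ + r₂)/2 = 7.105×10^5 km.
At periapsis, r = 3.210×10^5 km.
From the vis-viva equation, v = √[μ(2/r − 1/a_t)] = 57.72 km/s.

v = 57700 m/s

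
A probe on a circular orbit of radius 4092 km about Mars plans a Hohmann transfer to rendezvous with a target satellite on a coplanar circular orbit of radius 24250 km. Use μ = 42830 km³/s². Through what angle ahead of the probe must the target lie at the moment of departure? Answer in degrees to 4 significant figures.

Semi-major axis of the transfer orbit: a_t = (4092 + 24250)/2 = 14171 km.
The half-period of the transfer ellipse is t = π√(a_t³/μ) = 25610 s.
Target angular speed ω₂ = √(μ/r₂³) = 5.480×10^-5 rad/s.
Angle swept by the target during transfer: ω₂·t = 1.4034 rad = 80.41°.
Arrival is 180° from departure on the ellipse, so φ = 180° − 80.41° = 99.59°.

φ = 99.59°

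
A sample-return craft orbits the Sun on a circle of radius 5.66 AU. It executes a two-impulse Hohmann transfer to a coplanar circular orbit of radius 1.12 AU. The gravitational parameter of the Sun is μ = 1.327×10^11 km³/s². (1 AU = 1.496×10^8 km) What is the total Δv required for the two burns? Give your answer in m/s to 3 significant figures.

In km: r₁ = 5.66 × 1.496×10^8 = 8.46736×10^8 km; r₂ = 1.12 × 1.496×10^8 = 1.67552×10^8 km.
The Hohmann ellipse has a_t = (r₁ + r₂)/2 = 5.07144×10^8 km.
At r₁ the circular-orbit speed is v₁ = √(μ/r₁) = 12.519 km/s.
Transfer-orbit speed at r₁ (vis-viva equation): v_a = √[μ(2/r₁ − 1/a_t)] = 7.1957 km/s.
First burn Δv₁ = |v_a − v₁| = 5.323 km/s.
Circular speed at r₂: v₂ = √(μ/r₂) = 28.1424 km/s.
Transfer-orbit speed at r₂: v_p = √[μ(2/r₂ − 1/a_t)] = 36.3638 km/s.
Second burn Δv₂ = |v₂ − v_p| = 8.221 km/s.
Δv = Δv₁ + Δv₂ = 5.323 + 8.221 = 13.54 km/s.

Δv = 13500 m/s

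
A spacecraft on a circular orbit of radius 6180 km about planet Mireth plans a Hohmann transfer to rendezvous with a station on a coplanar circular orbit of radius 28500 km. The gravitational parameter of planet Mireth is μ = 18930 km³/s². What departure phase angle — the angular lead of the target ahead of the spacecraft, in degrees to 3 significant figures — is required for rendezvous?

φ = 94.6°

Transfer-ellipse semi-major axis a_t = (r₁ + r₂)/2 = (6180 + 28500)/2 = 17340 km.
The half-period of the transfer ellipse is t = π√(a_t³/μ) = 52137 s.
The target's mean motion on its circular orbit is ω₂ = √(μ/r₂³) = 2.8596×10^-5 rad/s.
Angle swept by the target during transfer: ω₂·t = 1.4909 rad = 85.42°.
The spacecraft traverses 180° on the transfer ellipse, so the target must lead by 180° − 85.42° = 94.6°.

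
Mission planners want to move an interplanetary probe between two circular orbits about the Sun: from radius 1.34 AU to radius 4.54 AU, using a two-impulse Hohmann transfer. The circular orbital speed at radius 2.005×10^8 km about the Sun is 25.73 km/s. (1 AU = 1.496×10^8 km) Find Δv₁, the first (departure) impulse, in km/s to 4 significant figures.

From the circular-orbit relation v² = μ/r at r = 2.005×10^8 km: μ = v²r = (25.73)² × 2.005×10^8 = 1.32738×10^11 km³/s².
In km: r₁ = 1.34 × 1.496×10^8 = 2.00464×10^8 km; r₂ = 4.54 × 1.496×10^8 = 6.79184×10^8 km.
Semi-major axis of the transfer orbit: a_t = (2.00464×10^8 + 6.79184×10^8)/2 = 4.39824×10^8 km.
Circular speed at r = 2.00464×10^8 km: v_c = √(μ/r) = 25.7323 km/s.
Vis-viva on the transfer ellipse at r = 2.00464×10^8 km gives v_t = √[μ(2/r − 1/a_t)] = 31.9767 km/s.
Δv₁ = |v_t − v_c| = |31.9767 − 25.7323| = 6.244 km/s.

Δv₁ = 6.244 km/s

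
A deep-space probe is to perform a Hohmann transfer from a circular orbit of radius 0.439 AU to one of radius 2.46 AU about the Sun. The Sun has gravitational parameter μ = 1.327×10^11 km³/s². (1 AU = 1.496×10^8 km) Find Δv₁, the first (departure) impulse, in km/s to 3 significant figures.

In km: r₁ = 0.439 × 1.496×10^8 = 6.56744×10^7 km; r₂ = 2.46 × 1.496×10^8 = 3.68016×10^8 km.
Transfer-ellipse semi-major axis a_t = (r₁ + r₂)/2 = (6.56744×10^7 + 3.68016×10^8)/2 = 2.168452×10^8 km.
Circular speed at r = 6.56744×10^7 km: v_c = √(μ/r) = 44.95 km/s.
Transfer-orbit speed at the same r (vis-viva, a = a_t): v_t = √[μ(2/r − 1/a_t)] = 58.56 km/s.
Δv₁ = |v_t − v_c| = |58.56 − 44.95| = 13.61 km/s.

Δv₁ = 13.6 km/s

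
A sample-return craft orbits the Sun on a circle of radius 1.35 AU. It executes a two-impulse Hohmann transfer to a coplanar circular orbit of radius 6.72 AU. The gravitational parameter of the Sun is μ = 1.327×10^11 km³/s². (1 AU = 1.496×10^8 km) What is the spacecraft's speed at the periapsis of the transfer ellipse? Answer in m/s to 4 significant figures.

v = 33080 m/s

In km: r₁ = 1.35 × 1.496×10^8 = 2.0196×10^8 km; r₂ = 6.72 × 1.496×10^8 = 1.005312×10^9 km.
Transfer-ellipse semi-major axis a_t = (r₁ + r₂)/2 = (2.0196×10^8 + 1.005312×10^9)/2 = 6.03636×10^8 km.
The periapsis of the transfer ellipse is at r = 2.0196×10^8 km.
From the vis-viva equation, v = √[μ(2/r − 1/a_t)] = 33.08 km/s.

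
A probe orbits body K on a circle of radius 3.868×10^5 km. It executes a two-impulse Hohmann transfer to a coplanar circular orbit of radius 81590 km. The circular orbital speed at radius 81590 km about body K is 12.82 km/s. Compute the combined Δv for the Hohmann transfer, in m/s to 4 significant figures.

From the circular-orbit relation v² = μ/r at r = 81590 km: μ = v²r = (12.82)² × 81590 = 1.34095×10^7 km³/s².
The Hohmann ellipse has a_t = (r₁ + r₂)/2 = 2.34195×10^5 km.
Circular speed at r₁: v₁ = √(μ/r₁) = √(1.34095×10^7/3.868×10^5) = 5.8879 km/s.
On the transfer ellipse at r₁, vis-viva equation gives v_a = √[μ(2/r₁ − 1/a_t)] = 3.4753 km/s.
First burn Δv₁ = |v_a − v₁| = 2.4126 km/s.
Circular speed at r₂: v₂ = √(μ/r₂) = 12.8200 km/s.
Transfer-orbit speed at r₂: v_p = √[μ(2/r₂ − 1/a_t)] = 16.4756 km/s.
Second burn Δv₂ = |v₂ − v_p| = 3.6556 km/s.
Δv = Δv₁ + Δv₂ = 2.4126 + 3.6556 = 6.068 km/s.

Δv = 6068 m/s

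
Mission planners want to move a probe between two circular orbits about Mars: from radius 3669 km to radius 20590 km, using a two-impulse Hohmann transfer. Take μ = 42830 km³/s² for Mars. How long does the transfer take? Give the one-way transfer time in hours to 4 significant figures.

t = 5.633 hours

Transfer-ellipse semi-major axis a_t = (r₁ + r₂)/2 = (3669 + 20590)/2 = 12129.5 km.
Half the transfer-orbit period gives t = π√(a_t³/μ) = 20280 s.
Converting: 20280 s ÷ 3600 s/hour = 5.633 hours.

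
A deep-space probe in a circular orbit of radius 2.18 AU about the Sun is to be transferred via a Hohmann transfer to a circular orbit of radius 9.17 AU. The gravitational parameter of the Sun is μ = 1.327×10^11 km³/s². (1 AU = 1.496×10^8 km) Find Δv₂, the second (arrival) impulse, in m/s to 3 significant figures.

Δv₂ = 3740 m/s

In km: r₁ = 2.18 × 1.496×10^8 = 3.26128×10^8 km; r₂ = 9.17 × 1.496×10^8 = 1.371832×10^9 km.
Semi-major axis of the transfer orbit: a_t = (3.26128×10^8 + 1.371832×10^9)/2 = 8.4898×10^8 km.
Circular speed at r = 1.371832×10^9 km: v_c = √(μ/r) = 9.835 km/s.
Transfer-orbit speed at the same r (vis-viva, a = a_t): v_t = √[μ(2/r − 1/a_t)] = 6.096 km/s.
Δv₂ = |v_t − v_c| = |6.096 − 9.835| = 3.739 km/s.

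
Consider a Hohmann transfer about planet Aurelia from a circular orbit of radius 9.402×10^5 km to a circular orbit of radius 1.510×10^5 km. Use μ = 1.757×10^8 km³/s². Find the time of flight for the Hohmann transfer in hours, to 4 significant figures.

t = 26.53 hours

Transfer-ellipse semi-major axis a_t = (r₁ + r₂)/2 = (9.402×10^5 + 1.510×10^5)/2 = 5.456×10^5 km.
Transfer time t = π√(a_t³/μ) = π√((5.456×10^5)³ / 1.757×10^8) = 95520 s.
Converting: 95520 s ÷ 3600 s/hour = 26.53 hours.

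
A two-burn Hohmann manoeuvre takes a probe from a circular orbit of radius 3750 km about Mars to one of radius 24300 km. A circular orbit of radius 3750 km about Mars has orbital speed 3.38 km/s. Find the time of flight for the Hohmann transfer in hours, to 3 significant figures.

t = 7.00 hours

From the circular-orbit relation v² = μ/r at r = 3750 km: μ = v²r = (3.38)² × 3750 = 42841.5 km³/s².
Semi-major axis of the transfer orbit: a_t = (3750 + 24300)/2 = 14025 km.
Transfer time t = π√(a_t³/μ) = π√((14025)³ / 42841.5) = 25210 s.
Converting: 25210 s ÷ 3600 s/hour = 7.00 hours.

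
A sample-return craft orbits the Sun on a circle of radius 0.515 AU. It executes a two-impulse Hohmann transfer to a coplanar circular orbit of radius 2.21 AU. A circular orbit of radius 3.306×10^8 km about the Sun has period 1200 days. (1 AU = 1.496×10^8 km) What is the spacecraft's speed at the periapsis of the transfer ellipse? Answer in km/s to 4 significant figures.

From Kepler's third law T² = 4π²r³/μ at r = 3.306×10^8 km, T = 1200 days = 1200 × 86400 s = 1.0368×10^8 s: μ = 4π²r³/T² = 1.32702×10^11 km³/s².
In km: r₁ = 0.515 × 1.496×10^8 = 7.7044×10^7 km; r₂ = 2.21 × 1.496×10^8 = 3.30616×10^8 km.
Semi-major axis of the transfer orbit: a_t = (7.7044×10^7 + 3.30616×10^8)/2 = 2.0383×10^8 km.
At periapsis, r = 7.7044×10^7 km.
From the vis-viva equation, v = √[μ(2/r − 1/a_t)] = 52.86 km/s.

v = 52.86 km/s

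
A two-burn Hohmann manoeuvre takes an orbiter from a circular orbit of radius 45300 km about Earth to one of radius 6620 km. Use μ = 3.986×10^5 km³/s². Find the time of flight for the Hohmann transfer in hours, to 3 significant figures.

The Hohmann ellipse has a_t = (r₁ + r₂)/2 = 25960 km.
Transfer time t = π√(a_t³/μ) = π√((25960)³ / 3.986×10^5) = 20810 s.
Converting: 20810 s ÷ 3600 s/hour = 5.78 hours.

t = 5.78 hours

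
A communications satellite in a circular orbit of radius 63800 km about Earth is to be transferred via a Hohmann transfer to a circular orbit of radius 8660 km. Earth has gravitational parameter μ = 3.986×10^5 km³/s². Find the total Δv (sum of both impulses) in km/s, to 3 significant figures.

Δv = 3.50 km/s

Semi-major axis of the transfer orbit: a_t = (63800 + 8660)/2 = 36230 km.
Circular speed at r₁: v₁ = √(μ/r₁) = √(3.986×10^5/63800) = 2.499530 km/s.
On the transfer ellipse at r₁, vis-viva gives v_a = √[μ(2/r₁ − 1/a_t)] = 1.222033 km/s.
First burn Δv₁ = |v_a − v₁| = 1.277 km/s.
At r₂, v₂ = √(μ/r₂) = 6.784 km/s.
Transfer-orbit speed at r₂: v_p = √[μ(2/r₂ − 1/a_t)] = 9.003 km/s.
Second burn Δv₂ = |v₂ − v_p| = 2.219 km/s.
Total Δv = Δv₁ + Δv₂ = 3.496 km/s.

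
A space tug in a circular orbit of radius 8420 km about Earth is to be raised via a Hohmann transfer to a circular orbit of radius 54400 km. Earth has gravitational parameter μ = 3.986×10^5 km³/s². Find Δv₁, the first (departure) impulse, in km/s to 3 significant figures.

Semi-major axis of the transfer orbit: a_t = (8420 + 54400)/2 = 31410 km.
On the circular orbit at r = 8420 km, v_c = √(μ/r) = 6.8804 km/s.
Vis-viva on the transfer ellipse at r = 8420 km gives v_t = √[μ(2/r − 1/a_t)] = 9.0548 km/s.
Δv₁ = |v_t − v_c| = |9.0548 − 6.8804| = 2.174 km/s.

Δv₁ = 2.17 km/s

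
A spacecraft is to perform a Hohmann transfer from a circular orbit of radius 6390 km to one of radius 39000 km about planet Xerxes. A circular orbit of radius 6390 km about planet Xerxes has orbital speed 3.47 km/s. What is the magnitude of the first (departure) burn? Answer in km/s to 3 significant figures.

From the circular-orbit relation v² = μ/r at r = 6390 km: μ = v²r = (3.47)² × 6390 = 76941.4 km³/s².
Semi-major axis of the transfer orbit: a_t = (6390 + 39000)/2 = 22695 km.
On the circular orbit at r = 6390 km, v_c = √(μ/r) = 3.470 km/s.
Vis-viva on the transfer ellipse at r = 6390 km gives v_t = √[μ(2/r − 1/a_t)] = 4.549 km/s.
Δv₁ = |v_t − v_c| = |4.549 − 3.470| = 1.079 km/s.

Δv₁ = 1.08 km/s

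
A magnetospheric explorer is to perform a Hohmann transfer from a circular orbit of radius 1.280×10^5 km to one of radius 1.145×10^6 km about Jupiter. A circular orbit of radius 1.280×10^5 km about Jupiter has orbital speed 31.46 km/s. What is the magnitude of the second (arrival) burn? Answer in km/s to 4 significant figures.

Δv₂ = 5.802 km/s

From the circular-orbit relation v² = μ/r at r = 1.280×10^5 km: μ = v²r = (31.46)² × 1.280×10^5 = 1.26686×10^8 km³/s².
Transfer-ellipse semi-major axis a_t = (r₁ + r₂)/2 = (1.280×10^5 + 1.145×10^6)/2 = 6.365×10^5 km.
On the circular orbit at r = 1.145×10^6 km, v_c = √(μ/r) = 10.519 km/s.
Transfer-orbit speed at the same r (vis-viva, a = a_t): v_t = √[μ(2/r − 1/a_t)] = 4.7170 km/s.
Δv₂ = |v_t − v_c| = |4.7170 − 10.519| = 5.802 km/s.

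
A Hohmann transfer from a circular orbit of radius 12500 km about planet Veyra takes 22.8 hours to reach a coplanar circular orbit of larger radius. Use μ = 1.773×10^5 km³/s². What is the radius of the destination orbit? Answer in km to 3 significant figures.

r₂ = 86400 km

Transfer time t = 22.8 hours = 82080 s, and t = π√(a_t³/μ).
So a_t = (μ t²/π²)^(1/3) = (1.773×10^5 × (82080)² / π²)^(1/3) = 49465 km.
Since a_t = (r₁ + r₂)/2, r₂ = 2a_t − r₁ = 2×49465 − 12500 = 86430 km.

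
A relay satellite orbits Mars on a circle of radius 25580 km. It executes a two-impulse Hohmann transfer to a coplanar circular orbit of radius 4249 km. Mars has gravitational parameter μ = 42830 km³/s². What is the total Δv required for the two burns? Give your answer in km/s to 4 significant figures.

Δv = 1.586 km/s

Semi-major axis of the transfer orbit: a_t = (25580 + 4249)/2 = 14914.5 km.
Circular speed at r₁: v₁ = √(μ/r₁) = √(42830/25580) = 1.294 km/s.
On the transfer ellipse at r₁, vis-viva gives v_a = √[μ(2/r₁ − 1/a_t)] = 0.6907 km/s.
First burn Δv₁ = |v_a − v₁| = 0.6033 km/s.
At r₂, v₂ = √(μ/r₂) = 3.175 km/s.
Transfer-orbit speed at r₂: v_p = √[μ(2/r₂ − 1/a_t)] = 4.158 km/s.
Second burn Δv₂ = |v₂ − v_p| = 0.9830 km/s.
Total Δv = Δv₁ + Δv₂ = 1.586 km/s.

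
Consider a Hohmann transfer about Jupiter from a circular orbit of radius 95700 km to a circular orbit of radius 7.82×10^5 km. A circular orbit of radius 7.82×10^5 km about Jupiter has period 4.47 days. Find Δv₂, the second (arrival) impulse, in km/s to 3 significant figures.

From Kepler's third law T² = 4π²r³/μ at r = 7.82×10^5 km, T = 4.47 days = 4.47 × 86400 s = 3.86208×10^5 s: μ = 4π²r³/T² = 1.26572×10^8 km³/s².
Transfer-ellipse semi-major axis a_t = (r₁ + r₂)/2 = (95700 + 7.820×10^5)/2 = 4.3885×10^5 km.
Circular speed at r = 7.820×10^5 km: v_c = √(μ/r) = 12.722 km/s.
Transfer-orbit speed at the same r (vis-viva, a = a_t): v_t = √[μ(2/r − 1/a_t)] = 5.9411 km/s.
Δv₂ = |v_t − v_c| = |5.9411 − 12.722| = 6.781 km/s.

Δv₂ = 6.78 km/s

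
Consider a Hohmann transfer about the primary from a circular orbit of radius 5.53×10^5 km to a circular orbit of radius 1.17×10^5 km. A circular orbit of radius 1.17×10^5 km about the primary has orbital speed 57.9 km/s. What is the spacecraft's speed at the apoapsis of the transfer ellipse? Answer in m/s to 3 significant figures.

v = 15700 m/s

From the circular-orbit relation v² = μ/r at r = 1.17×10^5 km: μ = v²r = (57.9)² × 1.17×10^5 = 3.92232×10^8 km³/s².
Transfer-ellipse semi-major axis a_t = (r₁ + r₂)/2 = (5.530×10^5 + 1.170×10^5)/2 = 3.350×10^5 km.
The apoapsis of the transfer ellipse is at r = 5.530×10^5 km.
Applying v² = μ(2/r − 1/a_t): v = 15.74 km/s.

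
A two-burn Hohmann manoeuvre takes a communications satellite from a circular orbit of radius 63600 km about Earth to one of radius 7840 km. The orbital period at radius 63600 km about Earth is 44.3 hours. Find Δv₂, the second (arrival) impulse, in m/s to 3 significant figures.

From Kepler's third law T² = 4π²r³/μ at r = 63600 km, T = 44.3 hours = 44.3 × 3600 s = 1.5948×10^5 s: μ = 4π²r³/T² = 3.99318×10^5 km³/s².
Semi-major axis of the transfer orbit: a_t = (63600 + 7840)/2 = 35720 km.
On the circular orbit at r = 7840 km, v_c = √(μ/r) = 7.137 km/s.
Vis-viva on the transfer ellipse at r = 7840 km gives v_t = √[μ(2/r − 1/a_t)] = 9.523 km/s.
Δv₂ = |v_t − v_c| = |9.523 − 7.137| = 2.386 km/s.

Δv₂ = 2390 m/s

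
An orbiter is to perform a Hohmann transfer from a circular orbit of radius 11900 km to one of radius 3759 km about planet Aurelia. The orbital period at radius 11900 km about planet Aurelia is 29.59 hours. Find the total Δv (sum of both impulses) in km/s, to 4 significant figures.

From Kepler's third law T² = 4π²r³/μ at r = 11900 km, T = 29.59 hours = 29.59 × 3600 s = 1.06524×10^5 s: μ = 4π²r³/T² = 5862.81 km³/s².
The Hohmann ellipse has a_t = (r₁ + r₂)/2 = 7829.5 km.
At r₁ the circular-orbit speed is v₁ = √(μ/r₁) = 0.701907 km/s.
On the transfer ellipse at r₁, vis-viva gives v_a = √[μ(2/r₁ − 1/a_t)] = 0.486350 km/s.
First burn Δv₁ = |v_a − v₁| = 0.215557 km/s.
Circular speed at r₂: v₂ = √(μ/r₂) = 1.248868 km/s.
Transfer-orbit speed at r₂: v_p = √[μ(2/r₂ − 1/a_t)] = 1.539654 km/s.
Second burn Δv₂ = |v₂ − v_p| = 0.290786 km/s.
Δv = Δv₁ + Δv₂ = 0.215557 + 0.290786 = 0.5063 km/s.

Δv = 0.5063 km/s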